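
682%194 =100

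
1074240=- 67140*( - 16 )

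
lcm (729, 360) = 29160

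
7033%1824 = 1561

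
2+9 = 11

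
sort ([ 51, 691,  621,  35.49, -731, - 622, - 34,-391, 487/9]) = [ - 731 , - 622 , - 391, - 34,35.49, 51,487/9,621,  691]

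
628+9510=10138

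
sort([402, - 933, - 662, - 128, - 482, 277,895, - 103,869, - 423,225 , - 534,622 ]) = [ - 933, - 662, - 534,-482,-423, - 128, - 103 , 225,  277,402, 622, 869, 895 ] 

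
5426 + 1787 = 7213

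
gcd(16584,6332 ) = 4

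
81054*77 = 6241158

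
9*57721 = 519489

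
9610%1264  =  762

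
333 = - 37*(-9)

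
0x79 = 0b1111001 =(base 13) 94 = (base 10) 121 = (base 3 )11111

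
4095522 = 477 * 8586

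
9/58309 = 9/58309 = 0.00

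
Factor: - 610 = - 2^1*5^1*61^1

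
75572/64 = 1180 + 13/16= 1180.81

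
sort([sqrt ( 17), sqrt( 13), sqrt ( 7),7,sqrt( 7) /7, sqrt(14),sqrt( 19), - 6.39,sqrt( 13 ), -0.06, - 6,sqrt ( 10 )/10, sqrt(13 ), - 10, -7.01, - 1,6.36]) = [- 10, - 7.01, - 6.39, - 6, - 1, - 0.06,sqrt(10)/10, sqrt( 7)/7, sqrt(7 ),sqrt(13 )  ,  sqrt( 13),sqrt( 13),sqrt ( 14), sqrt(17),sqrt( 19 ),6.36,7 ] 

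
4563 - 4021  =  542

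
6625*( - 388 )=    -2570500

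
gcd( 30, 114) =6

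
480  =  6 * 80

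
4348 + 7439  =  11787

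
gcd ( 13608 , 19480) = 8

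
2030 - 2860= - 830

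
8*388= 3104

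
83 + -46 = 37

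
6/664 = 3/332 = 0.01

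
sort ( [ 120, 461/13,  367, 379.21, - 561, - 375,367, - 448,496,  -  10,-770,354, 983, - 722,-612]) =[-770,-722, - 612, - 561,-448, - 375,- 10, 461/13,  120, 354, 367,367, 379.21 , 496,983]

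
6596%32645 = 6596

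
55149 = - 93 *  (- 593)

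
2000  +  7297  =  9297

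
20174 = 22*917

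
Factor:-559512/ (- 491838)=2^2*3^1 * 19^1*409^1*81973^( - 1 ) = 93252/81973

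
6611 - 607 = 6004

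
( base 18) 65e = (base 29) 2ci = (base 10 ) 2048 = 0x800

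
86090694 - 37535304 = 48555390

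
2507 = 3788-1281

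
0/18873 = 0 = 0.00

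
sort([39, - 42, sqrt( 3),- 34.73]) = [ - 42,-34.73,sqrt( 3 ),39]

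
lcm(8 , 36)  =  72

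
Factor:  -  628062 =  - 2^1* 3^1*104677^1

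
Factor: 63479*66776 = 4238873704=2^3*13^1*17^1*19^1*257^1*491^1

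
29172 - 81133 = - 51961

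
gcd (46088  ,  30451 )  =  823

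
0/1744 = 0 = 0.00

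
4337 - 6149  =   - 1812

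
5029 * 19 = 95551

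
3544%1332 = 880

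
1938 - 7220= -5282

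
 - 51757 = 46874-98631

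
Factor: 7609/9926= 1087/1418 = 2^( - 1)* 709^( -1)*1087^1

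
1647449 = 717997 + 929452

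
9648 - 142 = 9506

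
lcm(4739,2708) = 18956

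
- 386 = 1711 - 2097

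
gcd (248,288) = 8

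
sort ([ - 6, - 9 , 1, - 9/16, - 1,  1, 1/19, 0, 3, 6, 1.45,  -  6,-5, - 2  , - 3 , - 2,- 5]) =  [ - 9, -6, - 6,-5, - 5, - 3 , - 2, - 2, - 1 ,-9/16,0 , 1/19, 1, 1,  1.45,3,  6]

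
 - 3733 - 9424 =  - 13157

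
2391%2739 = 2391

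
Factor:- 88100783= -17^2 * 304847^1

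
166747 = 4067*41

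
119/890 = 119/890 = 0.13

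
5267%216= 83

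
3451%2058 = 1393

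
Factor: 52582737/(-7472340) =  - 2^( - 2)*3^(- 1) * 5^( - 1) *41513^(-1)*17527579^1=-17527579/2490780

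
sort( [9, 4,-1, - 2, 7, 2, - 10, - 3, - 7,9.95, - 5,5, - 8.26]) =[-10, - 8.26, - 7, - 5, - 3,  -  2,  -  1, 2, 4,5, 7,9,9.95]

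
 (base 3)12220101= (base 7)15355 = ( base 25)6M3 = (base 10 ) 4303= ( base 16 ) 10cf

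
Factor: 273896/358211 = 2^3*67^1 * 701^( - 1) = 536/701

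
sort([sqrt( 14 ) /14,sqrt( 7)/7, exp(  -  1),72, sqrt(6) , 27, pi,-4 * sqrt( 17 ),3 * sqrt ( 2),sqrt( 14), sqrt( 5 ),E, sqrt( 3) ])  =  [ - 4*sqrt( 17 ),sqrt( 14)/14, exp( - 1),sqrt( 7)/7,sqrt ( 3),sqrt( 5), sqrt ( 6 ),E,pi,sqrt( 14), 3*sqrt( 2),27,72]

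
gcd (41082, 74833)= 1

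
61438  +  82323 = 143761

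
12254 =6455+5799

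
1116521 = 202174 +914347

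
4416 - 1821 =2595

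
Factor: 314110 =2^1 *5^1*101^1 * 311^1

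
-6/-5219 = 6/5219 =0.00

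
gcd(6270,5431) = 1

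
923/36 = 25 + 23/36 = 25.64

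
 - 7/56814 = -7/56814 = -0.00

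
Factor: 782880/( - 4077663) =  - 260960/1359221= -2^5* 5^1*7^1*107^( - 1 )*233^1*12703^( - 1)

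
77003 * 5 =385015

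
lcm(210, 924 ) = 4620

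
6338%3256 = 3082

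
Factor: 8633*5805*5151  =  3^4* 5^1*17^1 * 43^1*89^1*97^1  *  101^1 =258140124315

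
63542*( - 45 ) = - 2859390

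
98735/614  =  160 + 495/614= 160.81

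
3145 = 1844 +1301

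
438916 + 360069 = 798985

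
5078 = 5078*1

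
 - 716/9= -80  +  4/9 = -  79.56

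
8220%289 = 128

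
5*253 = 1265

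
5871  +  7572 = 13443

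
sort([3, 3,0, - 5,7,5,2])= [-5, 0,2,3,  3 , 5, 7]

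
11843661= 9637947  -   - 2205714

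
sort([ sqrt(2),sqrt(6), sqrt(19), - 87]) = [  -  87, sqrt(2) , sqrt( 6),sqrt(19)] 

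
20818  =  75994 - 55176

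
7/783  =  7/783 = 0.01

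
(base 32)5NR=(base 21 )D73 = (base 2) 1011011111011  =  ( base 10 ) 5883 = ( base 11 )4469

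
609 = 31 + 578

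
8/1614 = 4/807 = 0.00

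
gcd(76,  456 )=76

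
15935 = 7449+8486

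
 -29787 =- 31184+1397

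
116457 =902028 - 785571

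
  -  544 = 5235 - 5779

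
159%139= 20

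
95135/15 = 6342 + 1/3 = 6342.33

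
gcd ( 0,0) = 0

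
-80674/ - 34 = 40337/17 = 2372.76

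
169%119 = 50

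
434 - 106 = 328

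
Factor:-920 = -2^3*5^1*23^1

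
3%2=1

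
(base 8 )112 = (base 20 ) 3e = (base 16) 4A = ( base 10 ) 74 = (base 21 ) 3b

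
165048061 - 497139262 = -332091201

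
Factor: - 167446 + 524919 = 357473 = 357473^1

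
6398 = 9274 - 2876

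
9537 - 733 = 8804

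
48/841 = 48/841= 0.06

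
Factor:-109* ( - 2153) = 234677 =109^1*2153^1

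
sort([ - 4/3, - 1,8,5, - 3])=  [-3, - 4/3,- 1,5,8]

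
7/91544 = 7/91544 = 0.00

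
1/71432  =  1/71432 = 0.00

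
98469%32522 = 903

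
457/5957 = 457/5957 = 0.08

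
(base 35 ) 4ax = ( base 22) ak3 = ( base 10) 5283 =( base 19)EC1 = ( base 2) 1010010100011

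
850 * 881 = 748850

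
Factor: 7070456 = 2^3 * 883807^1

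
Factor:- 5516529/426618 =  - 1838843/142206 = - 2^( - 1)*3^( - 1)*137^( - 1)* 173^( - 1)*1838843^1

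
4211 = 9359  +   - 5148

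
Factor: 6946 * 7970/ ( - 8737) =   -  55359620/8737 = -2^2  *  5^1*23^1* 151^1*797^1*8737^ ( - 1)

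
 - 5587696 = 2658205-8245901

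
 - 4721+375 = -4346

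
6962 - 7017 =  - 55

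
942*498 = 469116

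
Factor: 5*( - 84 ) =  - 2^2*3^1*5^1*7^1  =  - 420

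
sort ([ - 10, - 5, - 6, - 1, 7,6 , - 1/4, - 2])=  [ - 10, - 6, - 5, - 2, - 1,- 1/4, 6, 7 ]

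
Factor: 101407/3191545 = 5^( - 1)* 7^ ( - 1)*23^1*67^( - 1) * 1361^( - 1)*4409^1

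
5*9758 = 48790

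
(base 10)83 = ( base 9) 102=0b1010011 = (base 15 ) 58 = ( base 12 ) 6b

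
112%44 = 24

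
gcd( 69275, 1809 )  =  1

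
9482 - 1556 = 7926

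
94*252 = 23688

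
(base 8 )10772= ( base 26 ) 6l0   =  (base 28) 5OA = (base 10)4602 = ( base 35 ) 3QH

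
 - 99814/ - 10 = 9981+ 2/5 = 9981.40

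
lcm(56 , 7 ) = 56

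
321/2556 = 107/852 = 0.13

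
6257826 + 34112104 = 40369930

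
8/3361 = 8/3361 = 0.00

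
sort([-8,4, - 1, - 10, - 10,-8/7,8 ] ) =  [ - 10, - 10, - 8, - 8/7, - 1,4, 8 ] 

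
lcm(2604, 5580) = 39060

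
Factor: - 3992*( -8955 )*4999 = 2^3*3^2*5^1 * 199^1*499^1*4999^1 = 178706051640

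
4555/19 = 239 + 14/19= 239.74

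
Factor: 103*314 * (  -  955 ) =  - 30886610 = - 2^1*5^1*103^1 * 157^1*191^1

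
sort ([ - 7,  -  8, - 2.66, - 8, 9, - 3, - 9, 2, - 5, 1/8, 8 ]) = [ - 9, - 8, - 8, - 7,-5 , - 3, - 2.66,1/8, 2, 8,9] 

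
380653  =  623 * 611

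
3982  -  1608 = 2374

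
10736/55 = 976/5 = 195.20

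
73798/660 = 36899/330 = 111.82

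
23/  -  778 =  - 1 + 755/778 = - 0.03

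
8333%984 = 461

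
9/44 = 9/44 = 0.20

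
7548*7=52836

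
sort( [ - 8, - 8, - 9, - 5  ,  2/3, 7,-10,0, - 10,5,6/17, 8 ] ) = [ - 10,  -  10, - 9, - 8, - 8, - 5, 0, 6/17,2/3,5, 7,  8]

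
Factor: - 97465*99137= - 9662387705= -5^1*101^1*193^1*99137^1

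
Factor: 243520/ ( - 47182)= - 160/31 =- 2^5*5^1*31^( - 1) 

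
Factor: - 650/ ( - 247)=2^1*5^2*19^( - 1 ) = 50/19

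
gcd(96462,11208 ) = 6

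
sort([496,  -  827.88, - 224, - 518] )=[ - 827.88, - 518, - 224,496]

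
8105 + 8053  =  16158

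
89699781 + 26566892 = 116266673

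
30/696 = 5/116=0.04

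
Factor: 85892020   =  2^2*5^1*1301^1*3301^1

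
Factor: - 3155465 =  - 5^1*167^1*3779^1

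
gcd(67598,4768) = 2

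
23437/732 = 32 + 13/732=32.02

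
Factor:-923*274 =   -  252902 = - 2^1*13^1*71^1*137^1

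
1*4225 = 4225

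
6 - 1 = 5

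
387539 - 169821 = 217718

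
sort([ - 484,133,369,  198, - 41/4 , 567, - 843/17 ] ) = [ - 484,  -  843/17, - 41/4,133 , 198 , 369, 567]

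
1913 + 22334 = 24247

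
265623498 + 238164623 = 503788121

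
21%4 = 1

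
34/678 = 17/339 = 0.05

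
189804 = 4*47451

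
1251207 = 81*15447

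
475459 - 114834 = 360625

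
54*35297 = 1906038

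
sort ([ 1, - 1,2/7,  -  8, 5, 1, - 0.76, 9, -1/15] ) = [ - 8, - 1, - 0.76, - 1/15,2/7,1,1, 5,9] 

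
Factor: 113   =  113^1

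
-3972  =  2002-5974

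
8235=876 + 7359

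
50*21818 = 1090900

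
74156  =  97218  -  23062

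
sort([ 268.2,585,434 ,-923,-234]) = [-923, - 234, 268.2,434, 585]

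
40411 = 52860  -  12449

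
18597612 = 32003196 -13405584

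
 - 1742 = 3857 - 5599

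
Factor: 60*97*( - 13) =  - 75660= - 2^2*  3^1*5^1 * 13^1*97^1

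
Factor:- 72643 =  - 72643^1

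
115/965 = 23/193 = 0.12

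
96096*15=1441440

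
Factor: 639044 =2^2*7^1*29^1*787^1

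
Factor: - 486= - 2^1*3^5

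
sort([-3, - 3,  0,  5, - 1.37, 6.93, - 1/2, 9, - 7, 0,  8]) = [ - 7, - 3,-3, - 1.37, - 1/2,0,0,5, 6.93, 8 , 9]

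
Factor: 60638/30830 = 5^( - 1) *3083^( - 1)*30319^1 =30319/15415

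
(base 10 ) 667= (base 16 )29B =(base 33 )k7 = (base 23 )160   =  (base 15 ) 2e7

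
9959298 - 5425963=4533335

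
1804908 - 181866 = 1623042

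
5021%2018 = 985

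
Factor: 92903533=2917^1 *31849^1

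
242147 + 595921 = 838068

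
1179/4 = 1179/4 = 294.75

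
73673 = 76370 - 2697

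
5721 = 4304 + 1417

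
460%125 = 85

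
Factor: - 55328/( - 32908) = 728/433 = 2^3*7^1*13^1*433^(  -  1)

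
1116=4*279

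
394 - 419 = -25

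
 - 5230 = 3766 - 8996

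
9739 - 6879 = 2860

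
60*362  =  21720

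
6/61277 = 6/61277 = 0.00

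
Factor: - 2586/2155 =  - 6/5 = - 2^1*3^1 *5^(-1 ) 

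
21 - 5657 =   -  5636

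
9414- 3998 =5416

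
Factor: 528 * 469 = 247632 = 2^4*3^1 * 7^1 * 11^1*67^1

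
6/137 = 6/137= 0.04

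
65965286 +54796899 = 120762185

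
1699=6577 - 4878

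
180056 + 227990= 408046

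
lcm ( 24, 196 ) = 1176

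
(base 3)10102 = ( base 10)92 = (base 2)1011100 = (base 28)38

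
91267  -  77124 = 14143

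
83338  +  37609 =120947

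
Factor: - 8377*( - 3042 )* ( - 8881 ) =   -  2^1 * 3^2*13^2*  83^1*107^1*8377^1 = - 226313048754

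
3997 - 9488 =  - 5491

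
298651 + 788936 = 1087587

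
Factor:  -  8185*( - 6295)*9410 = 2^1  *5^3 * 941^1 * 1259^1*1637^1=484846250750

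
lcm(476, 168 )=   2856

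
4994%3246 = 1748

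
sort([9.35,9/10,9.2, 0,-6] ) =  [ - 6,  0,9/10,9.2,9.35] 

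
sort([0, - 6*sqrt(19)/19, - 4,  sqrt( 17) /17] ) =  [  -  4, - 6*sqrt( 19)/19 , 0,sqrt( 17 )/17]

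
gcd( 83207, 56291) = 1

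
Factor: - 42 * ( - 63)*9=23814 = 2^1 * 3^5*7^2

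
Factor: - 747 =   -  3^2*83^1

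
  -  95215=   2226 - 97441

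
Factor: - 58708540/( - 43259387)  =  2^2*5^1*11^1 * 29^(-1 ) * 41^( - 1)*59^1 * 4523^1 * 36383^( - 1)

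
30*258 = 7740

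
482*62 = 29884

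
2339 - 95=2244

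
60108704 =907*66272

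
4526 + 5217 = 9743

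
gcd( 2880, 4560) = 240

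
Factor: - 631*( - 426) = 268806 =2^1*3^1* 71^1*631^1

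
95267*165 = 15719055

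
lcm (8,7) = 56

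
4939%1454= 577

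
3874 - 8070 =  - 4196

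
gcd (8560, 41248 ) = 16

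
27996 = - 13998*( - 2 ) 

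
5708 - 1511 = 4197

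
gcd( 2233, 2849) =77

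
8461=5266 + 3195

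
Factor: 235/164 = 2^(-2 )*5^1*41^(-1)*47^1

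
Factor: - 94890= - 2^1*3^1 * 5^1*3163^1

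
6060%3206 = 2854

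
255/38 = 255/38 =6.71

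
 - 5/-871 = 5/871=0.01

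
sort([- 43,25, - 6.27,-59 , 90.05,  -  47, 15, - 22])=[ - 59, - 47, - 43, - 22, - 6.27,15, 25, 90.05]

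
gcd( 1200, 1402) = 2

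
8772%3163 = 2446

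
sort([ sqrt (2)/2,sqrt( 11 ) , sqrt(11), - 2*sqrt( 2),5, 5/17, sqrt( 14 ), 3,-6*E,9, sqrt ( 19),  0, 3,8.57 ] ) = [ - 6*E, - 2*sqrt( 2),0, 5/17, sqrt( 2 ) /2,3,  3,sqrt( 11), sqrt(11 ), sqrt(14 ),sqrt( 19),  5, 8.57, 9]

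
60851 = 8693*7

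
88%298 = 88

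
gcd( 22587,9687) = 3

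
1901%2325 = 1901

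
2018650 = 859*2350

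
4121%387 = 251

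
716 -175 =541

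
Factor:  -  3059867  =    -  821^1*3727^1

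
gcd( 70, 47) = 1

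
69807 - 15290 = 54517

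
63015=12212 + 50803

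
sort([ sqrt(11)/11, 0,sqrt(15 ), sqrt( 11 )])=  [0,sqrt( 11)/11, sqrt( 11),sqrt ( 15) ] 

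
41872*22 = 921184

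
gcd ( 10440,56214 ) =18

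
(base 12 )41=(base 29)1k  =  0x31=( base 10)49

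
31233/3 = 10411 =10411.00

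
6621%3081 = 459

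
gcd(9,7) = 1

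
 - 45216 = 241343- 286559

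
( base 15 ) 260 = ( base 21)14f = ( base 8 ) 1034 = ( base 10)540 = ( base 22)12C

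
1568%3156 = 1568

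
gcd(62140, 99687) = 1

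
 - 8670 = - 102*85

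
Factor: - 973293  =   - 3^1*324431^1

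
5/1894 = 5/1894  =  0.00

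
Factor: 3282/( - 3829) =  - 2^1*3^1 * 7^( - 1 ) =- 6/7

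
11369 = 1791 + 9578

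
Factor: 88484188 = 2^2*13^1 * 59^1*151^1*191^1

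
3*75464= 226392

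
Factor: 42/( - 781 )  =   - 2^1 * 3^1*7^1*11^ ( - 1)*71^( - 1) 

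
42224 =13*3248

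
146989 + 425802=572791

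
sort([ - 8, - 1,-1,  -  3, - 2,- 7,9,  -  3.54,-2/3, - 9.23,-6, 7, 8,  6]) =[-9.23, - 8 ,-7, - 6,  -  3.54,-3,-2,-1, -1,-2/3,6,7,8,9 ]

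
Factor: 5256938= 2^1*41^1*64109^1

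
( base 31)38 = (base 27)3K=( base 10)101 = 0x65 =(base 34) 2X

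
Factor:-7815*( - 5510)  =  43060650 = 2^1*3^1 * 5^2*19^1*29^1*521^1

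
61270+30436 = 91706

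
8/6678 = 4/3339 = 0.00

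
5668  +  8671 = 14339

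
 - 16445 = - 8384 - 8061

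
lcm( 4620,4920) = 378840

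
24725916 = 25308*977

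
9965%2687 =1904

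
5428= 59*92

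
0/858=0 = 0.00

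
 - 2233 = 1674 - 3907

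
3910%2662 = 1248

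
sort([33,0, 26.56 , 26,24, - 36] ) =[ - 36,  0,24, 26, 26.56, 33 ]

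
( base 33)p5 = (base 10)830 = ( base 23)1d2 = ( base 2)1100111110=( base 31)qo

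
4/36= 1/9 = 0.11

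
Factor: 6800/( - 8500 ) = -4/5=- 2^2*5^(-1)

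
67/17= 67/17 =3.94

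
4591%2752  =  1839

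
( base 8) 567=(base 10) 375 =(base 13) 22b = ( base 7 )1044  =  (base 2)101110111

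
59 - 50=9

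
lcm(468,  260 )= 2340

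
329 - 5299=  -  4970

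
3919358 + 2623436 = 6542794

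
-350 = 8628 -8978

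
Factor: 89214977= 47^1*1171^1*1621^1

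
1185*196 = 232260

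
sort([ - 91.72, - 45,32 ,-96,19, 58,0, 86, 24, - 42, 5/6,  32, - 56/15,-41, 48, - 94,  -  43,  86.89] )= [ - 96, - 94,  -  91.72, - 45, - 43,  -  42, - 41, - 56/15, 0,5/6, 19 , 24,32,32  ,  48,58,86,86.89]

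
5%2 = 1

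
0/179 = 0 = 0.00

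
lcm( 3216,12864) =12864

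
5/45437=5/45437 = 0.00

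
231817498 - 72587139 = 159230359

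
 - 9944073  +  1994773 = -7949300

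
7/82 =7/82 = 0.09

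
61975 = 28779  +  33196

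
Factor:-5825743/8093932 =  - 2^( - 2)*11^( - 1)*2389^ ( - 1) * 75659^1 =- 75659/105116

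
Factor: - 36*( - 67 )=2412= 2^2*3^2*67^1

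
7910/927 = 7910/927 = 8.53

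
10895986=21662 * 503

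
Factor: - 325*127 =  - 5^2 * 13^1*127^1 = -41275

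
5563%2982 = 2581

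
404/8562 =202/4281 = 0.05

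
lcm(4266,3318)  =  29862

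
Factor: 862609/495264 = 2^( - 5)*3^( - 1)*7^( - 1 ) * 11^1*  67^(-1) *7129^1= 78419/45024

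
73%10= 3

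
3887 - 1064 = 2823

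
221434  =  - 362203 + 583637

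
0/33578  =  0 = 0.00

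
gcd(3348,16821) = 27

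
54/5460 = 9/910 = 0.01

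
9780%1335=435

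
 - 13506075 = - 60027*225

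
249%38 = 21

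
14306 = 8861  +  5445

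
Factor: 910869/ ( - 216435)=  -  5^(-1 )*23^1*43^1*47^( - 1 )=-  989/235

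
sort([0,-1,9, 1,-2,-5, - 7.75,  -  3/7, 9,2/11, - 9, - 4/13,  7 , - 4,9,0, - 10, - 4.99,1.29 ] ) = [ - 10, - 9,-7.75,-5,-4.99, - 4, - 2,-1,  -  3/7, - 4/13,0,0,2/11,1, 1.29, 7,9,  9,9 ]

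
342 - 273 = 69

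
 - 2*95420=-190840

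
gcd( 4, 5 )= 1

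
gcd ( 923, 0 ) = 923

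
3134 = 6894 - 3760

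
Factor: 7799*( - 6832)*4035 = -2^4*3^1*5^1 * 7^1*11^1*61^1 * 269^1*709^1= - 214995968880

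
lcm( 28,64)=448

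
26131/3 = 8710 + 1/3 = 8710.33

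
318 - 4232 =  - 3914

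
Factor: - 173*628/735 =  - 2^2*3^ ( - 1 )*5^ ( - 1 )*7^ ( - 2)*157^1*173^1 =- 108644/735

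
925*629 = 581825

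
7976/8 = 997  =  997.00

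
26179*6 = 157074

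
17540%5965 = 5610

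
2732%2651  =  81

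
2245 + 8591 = 10836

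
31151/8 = 3893+7/8=3893.88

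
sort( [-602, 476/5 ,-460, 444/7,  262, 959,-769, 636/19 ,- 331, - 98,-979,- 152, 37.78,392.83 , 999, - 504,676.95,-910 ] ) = [-979, - 910, - 769, - 602 , - 504 ,  -  460, - 331, - 152, -98, 636/19, 37.78,444/7 , 476/5,262,392.83,676.95,959, 999]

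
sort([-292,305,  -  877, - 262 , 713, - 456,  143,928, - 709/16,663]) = [ - 877, - 456,-292,-262,-709/16,143,305,663,713,928 ]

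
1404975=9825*143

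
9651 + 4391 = 14042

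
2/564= 1/282 = 0.00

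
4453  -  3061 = 1392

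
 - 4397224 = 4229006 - 8626230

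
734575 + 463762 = 1198337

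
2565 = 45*57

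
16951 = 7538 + 9413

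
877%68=61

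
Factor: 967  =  967^1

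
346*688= 238048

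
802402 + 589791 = 1392193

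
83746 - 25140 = 58606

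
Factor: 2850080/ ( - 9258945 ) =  - 2^5*3^( - 1 )*47^1 * 379^1*499^( - 1)*1237^( - 1) =- 570016/1851789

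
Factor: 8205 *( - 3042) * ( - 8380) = 2^3*3^3*5^2*13^2*419^1*547^1 = 209161531800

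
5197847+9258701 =14456548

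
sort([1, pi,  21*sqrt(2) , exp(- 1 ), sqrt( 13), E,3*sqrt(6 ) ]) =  [exp( - 1 ), 1, E,  pi, sqrt( 13),3*sqrt(6),21*sqrt ( 2 ) ] 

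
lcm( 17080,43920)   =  307440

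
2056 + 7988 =10044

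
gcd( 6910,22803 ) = 691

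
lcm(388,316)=30652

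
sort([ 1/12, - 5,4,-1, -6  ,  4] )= [-6, - 5,-1, 1/12,4, 4 ] 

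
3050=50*61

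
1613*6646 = 10719998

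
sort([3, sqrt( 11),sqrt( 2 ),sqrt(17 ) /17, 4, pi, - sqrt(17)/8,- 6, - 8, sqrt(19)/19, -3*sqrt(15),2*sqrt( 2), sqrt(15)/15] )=[ - 3*sqrt (15 ),  -  8,-6, - sqrt(17)/8, sqrt(19 )/19,sqrt( 17) /17,sqrt(15 ) /15, sqrt(2 ) , 2*sqrt( 2),3 , pi, sqrt(11 ), 4 ] 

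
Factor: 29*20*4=2^4*5^1*29^1=2320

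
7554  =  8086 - 532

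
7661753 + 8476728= 16138481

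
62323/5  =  62323/5= 12464.60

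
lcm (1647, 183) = 1647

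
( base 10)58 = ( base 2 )111010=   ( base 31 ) 1R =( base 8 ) 72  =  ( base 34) 1o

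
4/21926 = 2/10963 = 0.00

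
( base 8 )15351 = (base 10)6889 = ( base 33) 6ap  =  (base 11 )51a3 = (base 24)BN1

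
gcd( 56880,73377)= 9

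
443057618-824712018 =-381654400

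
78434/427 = 183+ 293/427 = 183.69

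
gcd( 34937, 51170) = 7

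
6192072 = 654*9468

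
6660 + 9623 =16283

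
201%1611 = 201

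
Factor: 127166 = 2^1*13^1*67^1*73^1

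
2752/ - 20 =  - 138  +  2/5 = -137.60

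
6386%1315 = 1126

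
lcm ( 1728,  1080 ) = 8640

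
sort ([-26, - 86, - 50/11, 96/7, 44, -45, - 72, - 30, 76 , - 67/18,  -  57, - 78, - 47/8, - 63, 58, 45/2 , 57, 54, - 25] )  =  [ - 86, - 78, - 72, - 63, - 57, - 45,-30, - 26, - 25, - 47/8, - 50/11,  -  67/18, 96/7,45/2, 44, 54, 57,58, 76]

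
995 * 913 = 908435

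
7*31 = 217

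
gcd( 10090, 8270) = 10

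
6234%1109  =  689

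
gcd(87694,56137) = 1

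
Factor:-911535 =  - 3^1*5^1*67^1* 907^1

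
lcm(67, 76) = 5092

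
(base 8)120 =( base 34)2c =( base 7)143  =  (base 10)80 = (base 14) 5A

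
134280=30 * 4476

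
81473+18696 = 100169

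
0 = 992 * 0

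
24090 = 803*30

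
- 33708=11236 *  ( - 3) 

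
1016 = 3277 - 2261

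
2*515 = 1030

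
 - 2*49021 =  - 98042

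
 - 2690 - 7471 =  - 10161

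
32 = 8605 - 8573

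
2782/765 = 3 + 487/765 = 3.64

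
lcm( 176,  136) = 2992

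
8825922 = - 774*( - 11403) 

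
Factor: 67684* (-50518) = - 2^3*13^1*29^1*67^1*16921^1= -3419260312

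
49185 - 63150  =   - 13965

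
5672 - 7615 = -1943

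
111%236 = 111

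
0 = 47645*0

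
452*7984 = 3608768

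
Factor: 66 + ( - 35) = 31 = 31^1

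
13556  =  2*6778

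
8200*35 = 287000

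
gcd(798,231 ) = 21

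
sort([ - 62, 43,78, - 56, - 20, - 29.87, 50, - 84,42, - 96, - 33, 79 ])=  [ -96, - 84,  -  62, - 56, - 33,-29.87, - 20, 42,43,  50, 78,  79]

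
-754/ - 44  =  17+3/22 = 17.14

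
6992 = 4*1748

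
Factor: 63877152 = 2^5 * 3^1*665387^1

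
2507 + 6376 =8883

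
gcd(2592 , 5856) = 96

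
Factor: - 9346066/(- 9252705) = 2^1*3^ ( - 1) * 5^(- 1 )*7^( - 1 )*11^(-1)*31^1*8011^( - 1)*150743^1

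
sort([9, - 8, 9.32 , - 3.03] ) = [ - 8, - 3.03, 9, 9.32]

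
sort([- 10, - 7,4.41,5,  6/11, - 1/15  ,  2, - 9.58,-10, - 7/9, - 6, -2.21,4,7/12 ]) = [ - 10, -10, - 9.58 , -7, - 6, - 2.21,-7/9, - 1/15,6/11, 7/12,2,4,4.41, 5 ] 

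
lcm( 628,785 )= 3140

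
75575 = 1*75575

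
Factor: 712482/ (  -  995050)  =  -356241/497525=   - 3^1*5^(-2 )*7^( - 1 )*2843^ ( - 1 )*118747^1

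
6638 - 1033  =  5605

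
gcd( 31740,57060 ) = 60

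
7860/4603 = 1 + 3257/4603 = 1.71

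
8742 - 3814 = 4928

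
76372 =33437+42935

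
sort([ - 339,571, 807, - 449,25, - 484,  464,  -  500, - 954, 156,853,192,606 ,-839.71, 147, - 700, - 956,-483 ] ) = [ - 956, - 954, - 839.71,- 700, - 500, - 484,-483, - 449, - 339,25,  147, 156,192, 464, 571, 606,  807,853]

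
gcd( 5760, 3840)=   1920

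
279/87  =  3 + 6/29=3.21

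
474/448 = 237/224 = 1.06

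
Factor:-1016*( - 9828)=2^5*3^3*7^1*13^1*127^1 = 9985248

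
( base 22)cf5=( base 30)6on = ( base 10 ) 6143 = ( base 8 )13777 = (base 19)h06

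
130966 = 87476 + 43490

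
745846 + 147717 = 893563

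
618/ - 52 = -309/26 = - 11.88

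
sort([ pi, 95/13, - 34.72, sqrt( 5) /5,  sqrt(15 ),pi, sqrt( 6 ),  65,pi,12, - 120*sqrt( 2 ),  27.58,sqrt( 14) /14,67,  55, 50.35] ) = [ - 120*sqrt( 2),-34.72,sqrt( 14 )/14, sqrt( 5) /5,  sqrt(6 ), pi,pi,  pi,  sqrt( 15 ), 95/13, 12,27.58, 50.35, 55,65, 67 ]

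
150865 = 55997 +94868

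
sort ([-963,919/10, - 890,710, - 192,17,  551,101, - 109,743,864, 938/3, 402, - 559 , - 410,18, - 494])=[ - 963,-890,  -  559, - 494, - 410, - 192, - 109,17 , 18,919/10,101, 938/3 , 402,551,710,743,  864 ]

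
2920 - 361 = 2559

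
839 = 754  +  85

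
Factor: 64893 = 3^1*97^1*223^1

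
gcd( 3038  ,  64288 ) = 98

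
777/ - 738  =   - 2 + 233/246 = - 1.05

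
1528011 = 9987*153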